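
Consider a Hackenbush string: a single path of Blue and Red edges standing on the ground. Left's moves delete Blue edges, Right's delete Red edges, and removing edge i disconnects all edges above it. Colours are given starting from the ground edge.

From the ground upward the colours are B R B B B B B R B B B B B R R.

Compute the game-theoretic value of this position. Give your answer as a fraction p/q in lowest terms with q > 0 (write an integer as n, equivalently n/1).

Recurse on prefixes of the 15-edge string B R B B B B B R B B B B B R R:
B: Left { 0 }, Right { — } — simplest 1
BR: Left { 0 }, Right { 1 } — simplest 1/2
BRB: Left { 0 1/2 }, Right { 1 } — simplest 3/4
BRBB: Left { 0 1/2 3/4 }, Right { 1 } — simplest 7/8
BRBBB: Left { 0 1/2 3/4 7/8 }, Right { 1 } — simplest 15/16
BRBBBB: Left { 0 1/2 3/4 7/8 15/16 }, Right { 1 } — simplest 31/32
BRBBBBB: Left { 0 1/2 3/4 7/8 15/16 31/32 }, Right { 1 } — simplest 63/64
BRBBBBBR: Left { 0 1/2 3/4 7/8 15/16 31/32 }, Right { 63/64 1 } — simplest 125/128
BRBBBBBRB: Left { 0 1/2 3/4 7/8 15/16 31/32 125/128 }, Right { 63/64 1 } — simplest 251/256
BRBBBBBRBB: Left { 0 1/2 3/4 7/8 15/16 31/32 125/128 251/256 }, Right { 63/64 1 } — simplest 503/512
BRBBBBBRBBB: Left { 0 1/2 3/4 7/8 15/16 31/32 125/128 251/256 503/512 }, Right { 63/64 1 } — simplest 1007/1024
BRBBBBBRBBBB: Left { 0 1/2 3/4 7/8 15/16 31/32 125/128 251/256 503/512 1007/1024 }, Right { 63/64 1 } — simplest 2015/2048
BRBBBBBRBBBBB: Left { 0 1/2 3/4 7/8 15/16 31/32 125/128 251/256 503/512 1007/1024 2015/2048 }, Right { 63/64 1 } — simplest 4031/4096
BRBBBBBRBBBBBR: Left { 0 1/2 3/4 7/8 15/16 31/32 125/128 251/256 503/512 1007/1024 2015/2048 }, Right { 4031/4096 63/64 1 } — simplest 8061/8192
BRBBBBBRBBBBBRR: Left { 0 1/2 3/4 7/8 15/16 31/32 125/128 251/256 503/512 1007/1024 2015/2048 }, Right { 8061/8192 4031/4096 63/64 1 } — simplest 16121/16384

16121/16384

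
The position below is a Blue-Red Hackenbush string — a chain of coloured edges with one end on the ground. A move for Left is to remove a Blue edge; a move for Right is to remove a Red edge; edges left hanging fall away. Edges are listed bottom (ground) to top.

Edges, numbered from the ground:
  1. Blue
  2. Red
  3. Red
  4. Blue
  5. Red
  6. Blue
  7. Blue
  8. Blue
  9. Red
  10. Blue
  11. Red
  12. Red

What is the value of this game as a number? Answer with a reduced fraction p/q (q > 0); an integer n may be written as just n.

Recurse on prefixes of the 12-edge string Blue Red Red Blue Red Blue Blue Blue Red Blue Red Red:
edge 1 of 12 (Blue): { 0 | none } gives 1
edge 2 of 12 (Red): { 0 | 1 } gives 1/2
edge 3 of 12 (Red): { 0 | 1/2 1 } gives 1/4
edge 4 of 12 (Blue): { 0 1/4 | 1/2 1 } gives 3/8
edge 5 of 12 (Red): { 0 1/4 | 3/8 1/2 1 } gives 5/16
edge 6 of 12 (Blue): { 0 1/4 5/16 | 3/8 1/2 1 } gives 11/32
edge 7 of 12 (Blue): { 0 1/4 5/16 11/32 | 3/8 1/2 1 } gives 23/64
edge 8 of 12 (Blue): { 0 1/4 5/16 11/32 23/64 | 3/8 1/2 1 } gives 47/128
edge 9 of 12 (Red): { 0 1/4 5/16 11/32 23/64 | 47/128 3/8 1/2 1 } gives 93/256
edge 10 of 12 (Blue): { 0 1/4 5/16 11/32 23/64 93/256 | 47/128 3/8 1/2 1 } gives 187/512
edge 11 of 12 (Red): { 0 1/4 5/16 11/32 23/64 93/256 | 187/512 47/128 3/8 1/2 1 } gives 373/1024
edge 12 of 12 (Red): { 0 1/4 5/16 11/32 23/64 93/256 | 373/1024 187/512 47/128 3/8 1/2 1 } gives 745/2048

745/2048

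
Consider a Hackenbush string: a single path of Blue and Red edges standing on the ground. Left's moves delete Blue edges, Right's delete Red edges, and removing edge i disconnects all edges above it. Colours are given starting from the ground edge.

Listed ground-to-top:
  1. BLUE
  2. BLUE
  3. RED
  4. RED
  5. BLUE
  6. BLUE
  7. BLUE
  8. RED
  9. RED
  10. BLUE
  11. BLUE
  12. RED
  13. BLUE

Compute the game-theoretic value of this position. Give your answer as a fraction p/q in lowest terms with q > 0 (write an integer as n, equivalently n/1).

2971/2048

Recurse on prefixes of the 13-edge string BLUE BLUE RED RED BLUE BLUE BLUE RED RED BLUE BLUE RED BLUE:
B: Left { 0 }, Right { none } — simplest 1
BB: Left { 0 1 }, Right { none } — simplest 2
BBR: Left { 0 1 }, Right { 2 } — simplest 3/2
BBRR: Left { 0 1 }, Right { 3/2 2 } — simplest 5/4
BBRRB: Left { 0 1 5/4 }, Right { 3/2 2 } — simplest 11/8
BBRRBB: Left { 0 1 5/4 11/8 }, Right { 3/2 2 } — simplest 23/16
BBRRBBB: Left { 0 1 5/4 11/8 23/16 }, Right { 3/2 2 } — simplest 47/32
BBRRBBBR: Left { 0 1 5/4 11/8 23/16 }, Right { 47/32 3/2 2 } — simplest 93/64
BBRRBBBRR: Left { 0 1 5/4 11/8 23/16 }, Right { 93/64 47/32 3/2 2 } — simplest 185/128
BBRRBBBRRB: Left { 0 1 5/4 11/8 23/16 185/128 }, Right { 93/64 47/32 3/2 2 } — simplest 371/256
BBRRBBBRRBB: Left { 0 1 5/4 11/8 23/16 185/128 371/256 }, Right { 93/64 47/32 3/2 2 } — simplest 743/512
BBRRBBBRRBBR: Left { 0 1 5/4 11/8 23/16 185/128 371/256 }, Right { 743/512 93/64 47/32 3/2 2 } — simplest 1485/1024
BBRRBBBRRBBRB: Left { 0 1 5/4 11/8 23/16 185/128 371/256 1485/1024 }, Right { 743/512 93/64 47/32 3/2 2 } — simplest 2971/2048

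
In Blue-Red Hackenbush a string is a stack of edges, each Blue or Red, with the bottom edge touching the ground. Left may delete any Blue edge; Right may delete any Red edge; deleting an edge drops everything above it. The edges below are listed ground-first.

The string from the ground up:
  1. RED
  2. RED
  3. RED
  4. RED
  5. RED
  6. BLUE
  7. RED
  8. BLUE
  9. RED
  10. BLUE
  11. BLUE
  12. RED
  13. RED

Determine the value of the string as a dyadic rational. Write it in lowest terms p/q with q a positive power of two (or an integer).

1 of 13 · R · max L −∞ · min R 0 gives -1
2 of 13 · RR · max L −∞ · min R -1 gives -2
3 of 13 · RRR · max L −∞ · min R -2 gives -3
4 of 13 · RRRR · max L −∞ · min R -3 gives -4
5 of 13 · RRRRR · max L −∞ · min R -4 gives -5
6 of 13 · RRRRRB · max L -5 · min R -4 gives -9/2
7 of 13 · RRRRRBR · max L -5 · min R -9/2 gives -19/4
8 of 13 · RRRRRBRB · max L -19/4 · min R -9/2 gives -37/8
9 of 13 · RRRRRBRBR · max L -19/4 · min R -37/8 gives -75/16
10 of 13 · RRRRRBRBRB · max L -75/16 · min R -37/8 gives -149/32
11 of 13 · RRRRRBRBRBB · max L -149/32 · min R -37/8 gives -297/64
12 of 13 · RRRRRBRBRBBR · max L -149/32 · min R -297/64 gives -595/128
13 of 13 · RRRRRBRBRBBRR · max L -149/32 · min R -595/128 gives -1191/256

-1191/256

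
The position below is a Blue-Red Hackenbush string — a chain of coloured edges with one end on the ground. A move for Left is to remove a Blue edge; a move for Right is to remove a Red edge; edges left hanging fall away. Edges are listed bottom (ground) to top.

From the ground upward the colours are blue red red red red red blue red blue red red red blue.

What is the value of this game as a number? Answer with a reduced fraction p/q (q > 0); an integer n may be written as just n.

163/4096

Build g(s[:k]) for k = 1..13, string s = blue red red red red red blue red blue red red red blue.
1 of 13 · b · max L 0 · min R +∞ = 1
2 of 13 · br · max L 0 · min R 1 = 1/2
3 of 13 · brr · max L 0 · min R 1/2 = 1/4
4 of 13 · brrr · max L 0 · min R 1/4 = 1/8
5 of 13 · brrrr · max L 0 · min R 1/8 = 1/16
6 of 13 · brrrrr · max L 0 · min R 1/16 = 1/32
7 of 13 · brrrrrb · max L 1/32 · min R 1/16 = 3/64
8 of 13 · brrrrrbr · max L 1/32 · min R 3/64 = 5/128
9 of 13 · brrrrrbrb · max L 5/128 · min R 3/64 = 11/256
10 of 13 · brrrrrbrbr · max L 5/128 · min R 11/256 = 21/512
11 of 13 · brrrrrbrbrr · max L 5/128 · min R 21/512 = 41/1024
12 of 13 · brrrrrbrbrrr · max L 5/128 · min R 41/1024 = 81/2048
13 of 13 · brrrrrbrbrrrb · max L 81/2048 · min R 41/1024 = 163/4096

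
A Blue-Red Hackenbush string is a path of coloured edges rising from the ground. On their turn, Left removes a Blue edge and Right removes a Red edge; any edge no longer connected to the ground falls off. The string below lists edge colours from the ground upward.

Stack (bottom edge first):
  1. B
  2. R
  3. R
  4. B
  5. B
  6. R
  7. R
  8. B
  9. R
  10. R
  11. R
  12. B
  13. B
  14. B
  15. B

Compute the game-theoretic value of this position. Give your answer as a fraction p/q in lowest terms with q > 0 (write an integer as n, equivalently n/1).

6431/16384

1 of 15 · B · max L 0 · min R +∞ so 1
2 of 15 · BR · max L 0 · min R 1 so 1/2
3 of 15 · BRR · max L 0 · min R 1/2 so 1/4
4 of 15 · BRRB · max L 1/4 · min R 1/2 so 3/8
5 of 15 · BRRBB · max L 3/8 · min R 1/2 so 7/16
6 of 15 · BRRBBR · max L 3/8 · min R 7/16 so 13/32
7 of 15 · BRRBBRR · max L 3/8 · min R 13/32 so 25/64
8 of 15 · BRRBBRRB · max L 25/64 · min R 13/32 so 51/128
9 of 15 · BRRBBRRBR · max L 25/64 · min R 51/128 so 101/256
10 of 15 · BRRBBRRBRR · max L 25/64 · min R 101/256 so 201/512
11 of 15 · BRRBBRRBRRR · max L 25/64 · min R 201/512 so 401/1024
12 of 15 · BRRBBRRBRRRB · max L 401/1024 · min R 201/512 so 803/2048
13 of 15 · BRRBBRRBRRRBB · max L 803/2048 · min R 201/512 so 1607/4096
14 of 15 · BRRBBRRBRRRBBB · max L 1607/4096 · min R 201/512 so 3215/8192
15 of 15 · BRRBBRRBRRRBBBB · max L 3215/8192 · min R 201/512 so 6431/16384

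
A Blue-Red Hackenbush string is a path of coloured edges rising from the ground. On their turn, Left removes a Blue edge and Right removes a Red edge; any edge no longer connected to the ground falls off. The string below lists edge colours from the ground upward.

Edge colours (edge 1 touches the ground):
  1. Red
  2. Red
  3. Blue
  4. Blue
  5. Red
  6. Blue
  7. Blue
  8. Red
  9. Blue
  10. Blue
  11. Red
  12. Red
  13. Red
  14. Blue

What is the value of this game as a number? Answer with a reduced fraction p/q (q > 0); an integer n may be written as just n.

Build v(s[:k]) for k = 1..14, string s = Red Red Blue Blue Red Blue Blue Red Blue Blue Red Red Red Blue.
v(R) = { none | 0 } -> -1
v(RR) = { none | -1, 0 } -> -2
v(RRB) = { -2 | -1, 0 } -> -3/2
v(RRBB) = { -2, -3/2 | -1, 0 } -> -5/4
v(RRBBR) = { -2, -3/2 | -5/4, -1, 0 } -> -11/8
v(RRBBRB) = { -2, -3/2, -11/8 | -5/4, -1, 0 } -> -21/16
v(RRBBRBB) = { -2, -3/2, -11/8, -21/16 | -5/4, -1, 0 } -> -41/32
v(RRBBRBBR) = { -2, -3/2, -11/8, -21/16 | -41/32, -5/4, -1, 0 } -> -83/64
v(RRBBRBBRB) = { -2, -3/2, -11/8, -21/16, -83/64 | -41/32, -5/4, -1, 0 } -> -165/128
v(RRBBRBBRBB) = { -2, -3/2, -11/8, -21/16, -83/64, -165/128 | -41/32, -5/4, -1, 0 } -> -329/256
v(RRBBRBBRBBR) = { -2, -3/2, -11/8, -21/16, -83/64, -165/128 | -329/256, -41/32, -5/4, -1, 0 } -> -659/512
v(RRBBRBBRBBRR) = { -2, -3/2, -11/8, -21/16, -83/64, -165/128 | -659/512, -329/256, -41/32, -5/4, -1, 0 } -> -1319/1024
v(RRBBRBBRBBRRR) = { -2, -3/2, -11/8, -21/16, -83/64, -165/128 | -1319/1024, -659/512, -329/256, -41/32, -5/4, -1, 0 } -> -2639/2048
v(RRBBRBBRBBRRRB) = { -2, -3/2, -11/8, -21/16, -83/64, -165/128, -2639/2048 | -1319/1024, -659/512, -329/256, -41/32, -5/4, -1, 0 } -> -5277/4096

-5277/4096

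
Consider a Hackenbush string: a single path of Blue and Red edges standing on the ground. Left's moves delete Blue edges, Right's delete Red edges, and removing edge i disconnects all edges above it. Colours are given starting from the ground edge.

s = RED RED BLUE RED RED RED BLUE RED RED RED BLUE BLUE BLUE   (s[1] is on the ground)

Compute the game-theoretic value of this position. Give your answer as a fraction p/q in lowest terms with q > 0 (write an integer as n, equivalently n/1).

Recurse on prefixes of the 13-edge string RED RED BLUE RED RED RED BLUE RED RED RED BLUE BLUE BLUE:
1 of 13 · R · max L −∞ · min R 0 — -1
2 of 13 · RR · max L −∞ · min R -1 — -2
3 of 13 · RRB · max L -2 · min R -1 — -3/2
4 of 13 · RRBR · max L -2 · min R -3/2 — -7/4
5 of 13 · RRBRR · max L -2 · min R -7/4 — -15/8
6 of 13 · RRBRRR · max L -2 · min R -15/8 — -31/16
7 of 13 · RRBRRRB · max L -31/16 · min R -15/8 — -61/32
8 of 13 · RRBRRRBR · max L -31/16 · min R -61/32 — -123/64
9 of 13 · RRBRRRBRR · max L -31/16 · min R -123/64 — -247/128
10 of 13 · RRBRRRBRRR · max L -31/16 · min R -247/128 — -495/256
11 of 13 · RRBRRRBRRRB · max L -495/256 · min R -247/128 — -989/512
12 of 13 · RRBRRRBRRRBB · max L -989/512 · min R -247/128 — -1977/1024
13 of 13 · RRBRRRBRRRBBB · max L -1977/1024 · min R -247/128 — -3953/2048

-3953/2048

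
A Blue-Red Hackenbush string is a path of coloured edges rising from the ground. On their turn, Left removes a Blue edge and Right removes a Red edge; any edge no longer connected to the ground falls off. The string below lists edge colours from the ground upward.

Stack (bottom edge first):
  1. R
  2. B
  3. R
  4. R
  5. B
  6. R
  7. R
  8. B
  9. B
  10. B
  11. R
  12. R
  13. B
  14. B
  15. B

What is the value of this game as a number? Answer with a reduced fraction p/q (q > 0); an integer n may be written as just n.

-13873/16384

v(R) = { (no moves) | 0 } → -1
v(RB) = { -1 | 0 } → -1/2
v(RBR) = { -1 | -1/2, 0 } → -3/4
v(RBRR) = { -1 | -3/4, -1/2, 0 } → -7/8
v(RBRRB) = { -1, -7/8 | -3/4, -1/2, 0 } → -13/16
v(RBRRBR) = { -1, -7/8 | -13/16, -3/4, -1/2, 0 } → -27/32
v(RBRRBRR) = { -1, -7/8 | -27/32, -13/16, -3/4, -1/2, 0 } → -55/64
v(RBRRBRRB) = { -1, -7/8, -55/64 | -27/32, -13/16, -3/4, -1/2, 0 } → -109/128
v(RBRRBRRBB) = { -1, -7/8, -55/64, -109/128 | -27/32, -13/16, -3/4, -1/2, 0 } → -217/256
v(RBRRBRRBBB) = { -1, -7/8, -55/64, -109/128, -217/256 | -27/32, -13/16, -3/4, -1/2, 0 } → -433/512
v(RBRRBRRBBBR) = { -1, -7/8, -55/64, -109/128, -217/256 | -433/512, -27/32, -13/16, -3/4, -1/2, 0 } → -867/1024
v(RBRRBRRBBBRR) = { -1, -7/8, -55/64, -109/128, -217/256 | -867/1024, -433/512, -27/32, -13/16, -3/4, -1/2, 0 } → -1735/2048
v(RBRRBRRBBBRRB) = { -1, -7/8, -55/64, -109/128, -217/256, -1735/2048 | -867/1024, -433/512, -27/32, -13/16, -3/4, -1/2, 0 } → -3469/4096
v(RBRRBRRBBBRRBB) = { -1, -7/8, -55/64, -109/128, -217/256, -1735/2048, -3469/4096 | -867/1024, -433/512, -27/32, -13/16, -3/4, -1/2, 0 } → -6937/8192
v(RBRRBRRBBBRRBBB) = { -1, -7/8, -55/64, -109/128, -217/256, -1735/2048, -3469/4096, -6937/8192 | -867/1024, -433/512, -27/32, -13/16, -3/4, -1/2, 0 } → -13873/16384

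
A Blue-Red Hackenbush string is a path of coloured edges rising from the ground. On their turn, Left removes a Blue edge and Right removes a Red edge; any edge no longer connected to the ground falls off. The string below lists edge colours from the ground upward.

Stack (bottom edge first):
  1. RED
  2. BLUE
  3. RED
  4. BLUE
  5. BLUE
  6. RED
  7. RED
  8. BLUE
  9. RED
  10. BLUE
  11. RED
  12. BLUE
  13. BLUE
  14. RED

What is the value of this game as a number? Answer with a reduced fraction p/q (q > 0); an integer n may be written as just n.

R: Left { (no moves) }, Right { 0 } => simplest -1
RB: Left { -1 }, Right { 0 } => simplest -1/2
RBR: Left { -1 }, Right { -1/2, 0 } => simplest -3/4
RBRB: Left { -1, -3/4 }, Right { -1/2, 0 } => simplest -5/8
RBRBB: Left { -1, -3/4, -5/8 }, Right { -1/2, 0 } => simplest -9/16
RBRBBR: Left { -1, -3/4, -5/8 }, Right { -9/16, -1/2, 0 } => simplest -19/32
RBRBBRR: Left { -1, -3/4, -5/8 }, Right { -19/32, -9/16, -1/2, 0 } => simplest -39/64
RBRBBRRB: Left { -1, -3/4, -5/8, -39/64 }, Right { -19/32, -9/16, -1/2, 0 } => simplest -77/128
RBRBBRRBR: Left { -1, -3/4, -5/8, -39/64 }, Right { -77/128, -19/32, -9/16, -1/2, 0 } => simplest -155/256
RBRBBRRBRB: Left { -1, -3/4, -5/8, -39/64, -155/256 }, Right { -77/128, -19/32, -9/16, -1/2, 0 } => simplest -309/512
RBRBBRRBRBR: Left { -1, -3/4, -5/8, -39/64, -155/256 }, Right { -309/512, -77/128, -19/32, -9/16, -1/2, 0 } => simplest -619/1024
RBRBBRRBRBRB: Left { -1, -3/4, -5/8, -39/64, -155/256, -619/1024 }, Right { -309/512, -77/128, -19/32, -9/16, -1/2, 0 } => simplest -1237/2048
RBRBBRRBRBRBB: Left { -1, -3/4, -5/8, -39/64, -155/256, -619/1024, -1237/2048 }, Right { -309/512, -77/128, -19/32, -9/16, -1/2, 0 } => simplest -2473/4096
RBRBBRRBRBRBBR: Left { -1, -3/4, -5/8, -39/64, -155/256, -619/1024, -1237/2048 }, Right { -2473/4096, -309/512, -77/128, -19/32, -9/16, -1/2, 0 } => simplest -4947/8192

-4947/8192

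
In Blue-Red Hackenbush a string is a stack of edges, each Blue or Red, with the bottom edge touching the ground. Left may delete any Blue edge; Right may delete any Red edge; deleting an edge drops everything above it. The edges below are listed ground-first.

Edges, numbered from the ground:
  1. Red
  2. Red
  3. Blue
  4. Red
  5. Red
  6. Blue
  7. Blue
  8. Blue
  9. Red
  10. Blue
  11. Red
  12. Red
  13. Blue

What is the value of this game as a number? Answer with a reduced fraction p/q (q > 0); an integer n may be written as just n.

Recurse on prefixes of the 13-edge string Red Red Blue Red Red Blue Blue Blue Red Blue Red Red Blue:
R: Left { · }, Right { 0 } = simplest -1
RR: Left { · }, Right { -1,0 } = simplest -2
RRB: Left { -2 }, Right { -1,0 } = simplest -3/2
RRBR: Left { -2 }, Right { -3/2,-1,0 } = simplest -7/4
RRBRR: Left { -2 }, Right { -7/4,-3/2,-1,0 } = simplest -15/8
RRBRRB: Left { -2,-15/8 }, Right { -7/4,-3/2,-1,0 } = simplest -29/16
RRBRRBB: Left { -2,-15/8,-29/16 }, Right { -7/4,-3/2,-1,0 } = simplest -57/32
RRBRRBBB: Left { -2,-15/8,-29/16,-57/32 }, Right { -7/4,-3/2,-1,0 } = simplest -113/64
RRBRRBBBR: Left { -2,-15/8,-29/16,-57/32 }, Right { -113/64,-7/4,-3/2,-1,0 } = simplest -227/128
RRBRRBBBRB: Left { -2,-15/8,-29/16,-57/32,-227/128 }, Right { -113/64,-7/4,-3/2,-1,0 } = simplest -453/256
RRBRRBBBRBR: Left { -2,-15/8,-29/16,-57/32,-227/128 }, Right { -453/256,-113/64,-7/4,-3/2,-1,0 } = simplest -907/512
RRBRRBBBRBRR: Left { -2,-15/8,-29/16,-57/32,-227/128 }, Right { -907/512,-453/256,-113/64,-7/4,-3/2,-1,0 } = simplest -1815/1024
RRBRRBBBRBRRB: Left { -2,-15/8,-29/16,-57/32,-227/128,-1815/1024 }, Right { -907/512,-453/256,-113/64,-7/4,-3/2,-1,0 } = simplest -3629/2048

-3629/2048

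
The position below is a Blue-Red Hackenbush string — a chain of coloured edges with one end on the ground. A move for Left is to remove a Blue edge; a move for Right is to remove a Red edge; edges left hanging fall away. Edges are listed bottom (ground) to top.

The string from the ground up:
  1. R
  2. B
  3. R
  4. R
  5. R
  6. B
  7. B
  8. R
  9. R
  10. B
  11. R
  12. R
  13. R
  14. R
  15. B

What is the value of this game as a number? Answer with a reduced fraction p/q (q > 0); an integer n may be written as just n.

R: Left { (no moves) }, Right { 0 } gives simplest -1
RB: Left { -1 }, Right { 0 } gives simplest -1/2
RBR: Left { -1 }, Right { -1/2 0 } gives simplest -3/4
RBRR: Left { -1 }, Right { -3/4 -1/2 0 } gives simplest -7/8
RBRRR: Left { -1 }, Right { -7/8 -3/4 -1/2 0 } gives simplest -15/16
RBRRRB: Left { -1 -15/16 }, Right { -7/8 -3/4 -1/2 0 } gives simplest -29/32
RBRRRBB: Left { -1 -15/16 -29/32 }, Right { -7/8 -3/4 -1/2 0 } gives simplest -57/64
RBRRRBBR: Left { -1 -15/16 -29/32 }, Right { -57/64 -7/8 -3/4 -1/2 0 } gives simplest -115/128
RBRRRBBRR: Left { -1 -15/16 -29/32 }, Right { -115/128 -57/64 -7/8 -3/4 -1/2 0 } gives simplest -231/256
RBRRRBBRRB: Left { -1 -15/16 -29/32 -231/256 }, Right { -115/128 -57/64 -7/8 -3/4 -1/2 0 } gives simplest -461/512
RBRRRBBRRBR: Left { -1 -15/16 -29/32 -231/256 }, Right { -461/512 -115/128 -57/64 -7/8 -3/4 -1/2 0 } gives simplest -923/1024
RBRRRBBRRBRR: Left { -1 -15/16 -29/32 -231/256 }, Right { -923/1024 -461/512 -115/128 -57/64 -7/8 -3/4 -1/2 0 } gives simplest -1847/2048
RBRRRBBRRBRRR: Left { -1 -15/16 -29/32 -231/256 }, Right { -1847/2048 -923/1024 -461/512 -115/128 -57/64 -7/8 -3/4 -1/2 0 } gives simplest -3695/4096
RBRRRBBRRBRRRR: Left { -1 -15/16 -29/32 -231/256 }, Right { -3695/4096 -1847/2048 -923/1024 -461/512 -115/128 -57/64 -7/8 -3/4 -1/2 0 } gives simplest -7391/8192
RBRRRBBRRBRRRRB: Left { -1 -15/16 -29/32 -231/256 -7391/8192 }, Right { -3695/4096 -1847/2048 -923/1024 -461/512 -115/128 -57/64 -7/8 -3/4 -1/2 0 } gives simplest -14781/16384

-14781/16384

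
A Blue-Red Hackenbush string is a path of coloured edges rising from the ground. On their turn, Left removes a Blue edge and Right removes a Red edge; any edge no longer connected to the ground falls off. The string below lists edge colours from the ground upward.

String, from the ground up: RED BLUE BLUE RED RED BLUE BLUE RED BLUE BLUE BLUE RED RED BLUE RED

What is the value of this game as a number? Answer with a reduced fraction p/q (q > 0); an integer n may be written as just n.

-6427/16384

Prefix values for RED BLUE BLUE RED RED BLUE BLUE RED BLUE BLUE BLUE RED RED BLUE RED via {L|R} + simplicity:
1 of 15 · R · max L −∞ · min R 0 — -1
2 of 15 · RB · max L -1 · min R 0 — -1/2
3 of 15 · RBB · max L -1/2 · min R 0 — -1/4
4 of 15 · RBBR · max L -1/2 · min R -1/4 — -3/8
5 of 15 · RBBRR · max L -1/2 · min R -3/8 — -7/16
6 of 15 · RBBRRB · max L -7/16 · min R -3/8 — -13/32
7 of 15 · RBBRRBB · max L -13/32 · min R -3/8 — -25/64
8 of 15 · RBBRRBBR · max L -13/32 · min R -25/64 — -51/128
9 of 15 · RBBRRBBRB · max L -51/128 · min R -25/64 — -101/256
10 of 15 · RBBRRBBRBB · max L -101/256 · min R -25/64 — -201/512
11 of 15 · RBBRRBBRBBB · max L -201/512 · min R -25/64 — -401/1024
12 of 15 · RBBRRBBRBBBR · max L -201/512 · min R -401/1024 — -803/2048
13 of 15 · RBBRRBBRBBBRR · max L -201/512 · min R -803/2048 — -1607/4096
14 of 15 · RBBRRBBRBBBRRB · max L -1607/4096 · min R -803/2048 — -3213/8192
15 of 15 · RBBRRBBRBBBRRBR · max L -1607/4096 · min R -3213/8192 — -6427/16384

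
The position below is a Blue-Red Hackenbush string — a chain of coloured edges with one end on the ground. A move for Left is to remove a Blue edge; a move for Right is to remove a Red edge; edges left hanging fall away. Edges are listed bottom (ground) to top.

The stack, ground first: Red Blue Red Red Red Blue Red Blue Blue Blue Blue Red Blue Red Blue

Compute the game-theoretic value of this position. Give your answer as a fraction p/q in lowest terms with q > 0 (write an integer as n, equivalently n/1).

-14869/16384

R: Left { ∅ }, Right { 0 } -> simplest -1
RB: Left { -1 }, Right { 0 } -> simplest -1/2
RBR: Left { -1 }, Right { -1/2; 0 } -> simplest -3/4
RBRR: Left { -1 }, Right { -3/4; -1/2; 0 } -> simplest -7/8
RBRRR: Left { -1 }, Right { -7/8; -3/4; -1/2; 0 } -> simplest -15/16
RBRRRB: Left { -1; -15/16 }, Right { -7/8; -3/4; -1/2; 0 } -> simplest -29/32
RBRRRBR: Left { -1; -15/16 }, Right { -29/32; -7/8; -3/4; -1/2; 0 } -> simplest -59/64
RBRRRBRB: Left { -1; -15/16; -59/64 }, Right { -29/32; -7/8; -3/4; -1/2; 0 } -> simplest -117/128
RBRRRBRBB: Left { -1; -15/16; -59/64; -117/128 }, Right { -29/32; -7/8; -3/4; -1/2; 0 } -> simplest -233/256
RBRRRBRBBB: Left { -1; -15/16; -59/64; -117/128; -233/256 }, Right { -29/32; -7/8; -3/4; -1/2; 0 } -> simplest -465/512
RBRRRBRBBBB: Left { -1; -15/16; -59/64; -117/128; -233/256; -465/512 }, Right { -29/32; -7/8; -3/4; -1/2; 0 } -> simplest -929/1024
RBRRRBRBBBBR: Left { -1; -15/16; -59/64; -117/128; -233/256; -465/512 }, Right { -929/1024; -29/32; -7/8; -3/4; -1/2; 0 } -> simplest -1859/2048
RBRRRBRBBBBRB: Left { -1; -15/16; -59/64; -117/128; -233/256; -465/512; -1859/2048 }, Right { -929/1024; -29/32; -7/8; -3/4; -1/2; 0 } -> simplest -3717/4096
RBRRRBRBBBBRBR: Left { -1; -15/16; -59/64; -117/128; -233/256; -465/512; -1859/2048 }, Right { -3717/4096; -929/1024; -29/32; -7/8; -3/4; -1/2; 0 } -> simplest -7435/8192
RBRRRBRBBBBRBRB: Left { -1; -15/16; -59/64; -117/128; -233/256; -465/512; -1859/2048; -7435/8192 }, Right { -3717/4096; -929/1024; -29/32; -7/8; -3/4; -1/2; 0 } -> simplest -14869/16384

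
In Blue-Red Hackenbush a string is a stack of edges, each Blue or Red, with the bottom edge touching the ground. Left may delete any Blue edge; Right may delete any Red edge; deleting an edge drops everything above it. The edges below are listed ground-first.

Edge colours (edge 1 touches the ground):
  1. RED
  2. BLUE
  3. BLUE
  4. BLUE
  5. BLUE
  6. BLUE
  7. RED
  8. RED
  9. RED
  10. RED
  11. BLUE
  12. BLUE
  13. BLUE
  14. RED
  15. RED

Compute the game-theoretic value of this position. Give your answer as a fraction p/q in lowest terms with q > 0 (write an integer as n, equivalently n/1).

edge 1 of 15 (RED): {  | 0 } gives -1
edge 2 of 15 (BLUE): { -1 | 0 } gives -1/2
edge 3 of 15 (BLUE): { -1; -1/2 | 0 } gives -1/4
edge 4 of 15 (BLUE): { -1; -1/2; -1/4 | 0 } gives -1/8
edge 5 of 15 (BLUE): { -1; -1/2; -1/4; -1/8 | 0 } gives -1/16
edge 6 of 15 (BLUE): { -1; -1/2; -1/4; -1/8; -1/16 | 0 } gives -1/32
edge 7 of 15 (RED): { -1; -1/2; -1/4; -1/8; -1/16 | -1/32; 0 } gives -3/64
edge 8 of 15 (RED): { -1; -1/2; -1/4; -1/8; -1/16 | -3/64; -1/32; 0 } gives -7/128
edge 9 of 15 (RED): { -1; -1/2; -1/4; -1/8; -1/16 | -7/128; -3/64; -1/32; 0 } gives -15/256
edge 10 of 15 (RED): { -1; -1/2; -1/4; -1/8; -1/16 | -15/256; -7/128; -3/64; -1/32; 0 } gives -31/512
edge 11 of 15 (BLUE): { -1; -1/2; -1/4; -1/8; -1/16; -31/512 | -15/256; -7/128; -3/64; -1/32; 0 } gives -61/1024
edge 12 of 15 (BLUE): { -1; -1/2; -1/4; -1/8; -1/16; -31/512; -61/1024 | -15/256; -7/128; -3/64; -1/32; 0 } gives -121/2048
edge 13 of 15 (BLUE): { -1; -1/2; -1/4; -1/8; -1/16; -31/512; -61/1024; -121/2048 | -15/256; -7/128; -3/64; -1/32; 0 } gives -241/4096
edge 14 of 15 (RED): { -1; -1/2; -1/4; -1/8; -1/16; -31/512; -61/1024; -121/2048 | -241/4096; -15/256; -7/128; -3/64; -1/32; 0 } gives -483/8192
edge 15 of 15 (RED): { -1; -1/2; -1/4; -1/8; -1/16; -31/512; -61/1024; -121/2048 | -483/8192; -241/4096; -15/256; -7/128; -3/64; -1/32; 0 } gives -967/16384

-967/16384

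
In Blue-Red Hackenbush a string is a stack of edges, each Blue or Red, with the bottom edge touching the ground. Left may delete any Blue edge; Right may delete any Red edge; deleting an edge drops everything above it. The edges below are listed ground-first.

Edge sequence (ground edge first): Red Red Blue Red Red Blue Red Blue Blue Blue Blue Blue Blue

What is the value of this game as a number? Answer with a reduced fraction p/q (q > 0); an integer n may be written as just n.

-3713/2048

Recurse on prefixes of the 13-edge string Red Red Blue Red Red Blue Red Blue Blue Blue Blue Blue Blue:
step 1: add Red to get R; options L={ · } R={ 0 } ⇒ -1
step 2: add Red to get RR; options L={ · } R={ -1,0 } ⇒ -2
step 3: add Blue to get RRB; options L={ -2 } R={ -1,0 } ⇒ -3/2
step 4: add Red to get RRBR; options L={ -2 } R={ -3/2,-1,0 } ⇒ -7/4
step 5: add Red to get RRBRR; options L={ -2 } R={ -7/4,-3/2,-1,0 } ⇒ -15/8
step 6: add Blue to get RRBRRB; options L={ -2,-15/8 } R={ -7/4,-3/2,-1,0 } ⇒ -29/16
step 7: add Red to get RRBRRBR; options L={ -2,-15/8 } R={ -29/16,-7/4,-3/2,-1,0 } ⇒ -59/32
step 8: add Blue to get RRBRRBRB; options L={ -2,-15/8,-59/32 } R={ -29/16,-7/4,-3/2,-1,0 } ⇒ -117/64
step 9: add Blue to get RRBRRBRBB; options L={ -2,-15/8,-59/32,-117/64 } R={ -29/16,-7/4,-3/2,-1,0 } ⇒ -233/128
step 10: add Blue to get RRBRRBRBBB; options L={ -2,-15/8,-59/32,-117/64,-233/128 } R={ -29/16,-7/4,-3/2,-1,0 } ⇒ -465/256
step 11: add Blue to get RRBRRBRBBBB; options L={ -2,-15/8,-59/32,-117/64,-233/128,-465/256 } R={ -29/16,-7/4,-3/2,-1,0 } ⇒ -929/512
step 12: add Blue to get RRBRRBRBBBBB; options L={ -2,-15/8,-59/32,-117/64,-233/128,-465/256,-929/512 } R={ -29/16,-7/4,-3/2,-1,0 } ⇒ -1857/1024
step 13: add Blue to get RRBRRBRBBBBBB; options L={ -2,-15/8,-59/32,-117/64,-233/128,-465/256,-929/512,-1857/1024 } R={ -29/16,-7/4,-3/2,-1,0 } ⇒ -3713/2048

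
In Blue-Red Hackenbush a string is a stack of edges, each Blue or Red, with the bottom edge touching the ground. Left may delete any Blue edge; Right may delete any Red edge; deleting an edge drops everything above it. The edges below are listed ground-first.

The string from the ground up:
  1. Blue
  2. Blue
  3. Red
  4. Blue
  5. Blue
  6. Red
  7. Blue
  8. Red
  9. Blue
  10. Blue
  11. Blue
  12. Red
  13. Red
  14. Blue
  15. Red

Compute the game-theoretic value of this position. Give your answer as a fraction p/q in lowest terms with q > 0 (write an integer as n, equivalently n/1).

15077/8192

Prefix values for Blue Blue Red Blue Blue Red Blue Red Blue Blue Blue Red Red Blue Red via {L|R} + simplicity:
edge 1 of 15 (Blue): { 0 | none } = 1
edge 2 of 15 (Blue): { 0 1 | none } = 2
edge 3 of 15 (Red): { 0 1 | 2 } = 3/2
edge 4 of 15 (Blue): { 0 1 3/2 | 2 } = 7/4
edge 5 of 15 (Blue): { 0 1 3/2 7/4 | 2 } = 15/8
edge 6 of 15 (Red): { 0 1 3/2 7/4 | 15/8 2 } = 29/16
edge 7 of 15 (Blue): { 0 1 3/2 7/4 29/16 | 15/8 2 } = 59/32
edge 8 of 15 (Red): { 0 1 3/2 7/4 29/16 | 59/32 15/8 2 } = 117/64
edge 9 of 15 (Blue): { 0 1 3/2 7/4 29/16 117/64 | 59/32 15/8 2 } = 235/128
edge 10 of 15 (Blue): { 0 1 3/2 7/4 29/16 117/64 235/128 | 59/32 15/8 2 } = 471/256
edge 11 of 15 (Blue): { 0 1 3/2 7/4 29/16 117/64 235/128 471/256 | 59/32 15/8 2 } = 943/512
edge 12 of 15 (Red): { 0 1 3/2 7/4 29/16 117/64 235/128 471/256 | 943/512 59/32 15/8 2 } = 1885/1024
edge 13 of 15 (Red): { 0 1 3/2 7/4 29/16 117/64 235/128 471/256 | 1885/1024 943/512 59/32 15/8 2 } = 3769/2048
edge 14 of 15 (Blue): { 0 1 3/2 7/4 29/16 117/64 235/128 471/256 3769/2048 | 1885/1024 943/512 59/32 15/8 2 } = 7539/4096
edge 15 of 15 (Red): { 0 1 3/2 7/4 29/16 117/64 235/128 471/256 3769/2048 | 7539/4096 1885/1024 943/512 59/32 15/8 2 } = 15077/8192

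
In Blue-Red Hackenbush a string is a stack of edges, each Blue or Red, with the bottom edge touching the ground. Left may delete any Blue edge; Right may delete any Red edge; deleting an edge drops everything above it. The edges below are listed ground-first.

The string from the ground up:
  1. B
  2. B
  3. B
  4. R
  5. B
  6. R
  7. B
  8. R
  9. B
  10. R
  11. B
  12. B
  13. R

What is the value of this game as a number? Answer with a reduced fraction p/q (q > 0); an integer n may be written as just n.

1 of 13 · B · max L 0 · min R +∞ => 1
2 of 13 · BB · max L 1 · min R +∞ => 2
3 of 13 · BBB · max L 2 · min R +∞ => 3
4 of 13 · BBBR · max L 2 · min R 3 => 5/2
5 of 13 · BBBRB · max L 5/2 · min R 3 => 11/4
6 of 13 · BBBRBR · max L 5/2 · min R 11/4 => 21/8
7 of 13 · BBBRBRB · max L 21/8 · min R 11/4 => 43/16
8 of 13 · BBBRBRBR · max L 21/8 · min R 43/16 => 85/32
9 of 13 · BBBRBRBRB · max L 85/32 · min R 43/16 => 171/64
10 of 13 · BBBRBRBRBR · max L 85/32 · min R 171/64 => 341/128
11 of 13 · BBBRBRBRBRB · max L 341/128 · min R 171/64 => 683/256
12 of 13 · BBBRBRBRBRBB · max L 683/256 · min R 171/64 => 1367/512
13 of 13 · BBBRBRBRBRBBR · max L 683/256 · min R 1367/512 => 2733/1024

2733/1024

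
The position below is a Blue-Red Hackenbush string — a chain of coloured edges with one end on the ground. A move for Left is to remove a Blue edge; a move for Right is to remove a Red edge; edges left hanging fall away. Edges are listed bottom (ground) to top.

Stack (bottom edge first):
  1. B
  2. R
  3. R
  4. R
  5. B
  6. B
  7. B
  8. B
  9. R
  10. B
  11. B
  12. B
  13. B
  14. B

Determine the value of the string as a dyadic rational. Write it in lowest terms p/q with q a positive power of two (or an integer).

1983/8192

Build value(s[:k]) for k = 1..14, string s = B R R R B B B B R B B B B B.
1 of 14 · B · max L 0 · min R +∞ => 1
2 of 14 · BR · max L 0 · min R 1 => 1/2
3 of 14 · BRR · max L 0 · min R 1/2 => 1/4
4 of 14 · BRRR · max L 0 · min R 1/4 => 1/8
5 of 14 · BRRRB · max L 1/8 · min R 1/4 => 3/16
6 of 14 · BRRRBB · max L 3/16 · min R 1/4 => 7/32
7 of 14 · BRRRBBB · max L 7/32 · min R 1/4 => 15/64
8 of 14 · BRRRBBBB · max L 15/64 · min R 1/4 => 31/128
9 of 14 · BRRRBBBBR · max L 15/64 · min R 31/128 => 61/256
10 of 14 · BRRRBBBBRB · max L 61/256 · min R 31/128 => 123/512
11 of 14 · BRRRBBBBRBB · max L 123/512 · min R 31/128 => 247/1024
12 of 14 · BRRRBBBBRBBB · max L 247/1024 · min R 31/128 => 495/2048
13 of 14 · BRRRBBBBRBBBB · max L 495/2048 · min R 31/128 => 991/4096
14 of 14 · BRRRBBBBRBBBBB · max L 991/4096 · min R 31/128 => 1983/8192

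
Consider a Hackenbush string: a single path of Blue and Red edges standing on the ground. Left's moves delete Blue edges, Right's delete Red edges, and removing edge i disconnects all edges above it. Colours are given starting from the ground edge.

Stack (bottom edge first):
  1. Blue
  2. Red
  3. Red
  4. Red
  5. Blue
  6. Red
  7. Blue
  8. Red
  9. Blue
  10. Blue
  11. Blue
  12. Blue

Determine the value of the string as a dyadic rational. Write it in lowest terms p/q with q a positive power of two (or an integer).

edge 1 of 12 (Blue): { 0 | — } = 1
edge 2 of 12 (Red): { 0 | 1 } = 1/2
edge 3 of 12 (Red): { 0 | 1/2, 1 } = 1/4
edge 4 of 12 (Red): { 0 | 1/4, 1/2, 1 } = 1/8
edge 5 of 12 (Blue): { 0, 1/8 | 1/4, 1/2, 1 } = 3/16
edge 6 of 12 (Red): { 0, 1/8 | 3/16, 1/4, 1/2, 1 } = 5/32
edge 7 of 12 (Blue): { 0, 1/8, 5/32 | 3/16, 1/4, 1/2, 1 } = 11/64
edge 8 of 12 (Red): { 0, 1/8, 5/32 | 11/64, 3/16, 1/4, 1/2, 1 } = 21/128
edge 9 of 12 (Blue): { 0, 1/8, 5/32, 21/128 | 11/64, 3/16, 1/4, 1/2, 1 } = 43/256
edge 10 of 12 (Blue): { 0, 1/8, 5/32, 21/128, 43/256 | 11/64, 3/16, 1/4, 1/2, 1 } = 87/512
edge 11 of 12 (Blue): { 0, 1/8, 5/32, 21/128, 43/256, 87/512 | 11/64, 3/16, 1/4, 1/2, 1 } = 175/1024
edge 12 of 12 (Blue): { 0, 1/8, 5/32, 21/128, 43/256, 87/512, 175/1024 | 11/64, 3/16, 1/4, 1/2, 1 } = 351/2048

351/2048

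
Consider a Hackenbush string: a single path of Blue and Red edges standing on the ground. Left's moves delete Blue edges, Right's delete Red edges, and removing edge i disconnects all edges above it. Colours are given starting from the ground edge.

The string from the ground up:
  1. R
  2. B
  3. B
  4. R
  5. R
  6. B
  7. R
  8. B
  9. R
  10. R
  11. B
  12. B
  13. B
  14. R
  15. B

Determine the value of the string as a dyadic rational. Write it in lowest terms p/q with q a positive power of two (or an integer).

1 of 15 · R · max L −∞ · min R 0 ⇒ -1
2 of 15 · RB · max L -1 · min R 0 ⇒ -1/2
3 of 15 · RBB · max L -1/2 · min R 0 ⇒ -1/4
4 of 15 · RBBR · max L -1/2 · min R -1/4 ⇒ -3/8
5 of 15 · RBBRR · max L -1/2 · min R -3/8 ⇒ -7/16
6 of 15 · RBBRRB · max L -7/16 · min R -3/8 ⇒ -13/32
7 of 15 · RBBRRBR · max L -7/16 · min R -13/32 ⇒ -27/64
8 of 15 · RBBRRBRB · max L -27/64 · min R -13/32 ⇒ -53/128
9 of 15 · RBBRRBRBR · max L -27/64 · min R -53/128 ⇒ -107/256
10 of 15 · RBBRRBRBRR · max L -27/64 · min R -107/256 ⇒ -215/512
11 of 15 · RBBRRBRBRRB · max L -215/512 · min R -107/256 ⇒ -429/1024
12 of 15 · RBBRRBRBRRBB · max L -429/1024 · min R -107/256 ⇒ -857/2048
13 of 15 · RBBRRBRBRRBBB · max L -857/2048 · min R -107/256 ⇒ -1713/4096
14 of 15 · RBBRRBRBRRBBBR · max L -857/2048 · min R -1713/4096 ⇒ -3427/8192
15 of 15 · RBBRRBRBRRBBBRB · max L -3427/8192 · min R -1713/4096 ⇒ -6853/16384

-6853/16384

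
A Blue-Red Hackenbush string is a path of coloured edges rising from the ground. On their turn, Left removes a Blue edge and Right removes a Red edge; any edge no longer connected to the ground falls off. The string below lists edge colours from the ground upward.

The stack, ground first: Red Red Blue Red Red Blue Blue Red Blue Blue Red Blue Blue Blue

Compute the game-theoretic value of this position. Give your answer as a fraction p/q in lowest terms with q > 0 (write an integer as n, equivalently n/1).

Prefix values for Red Red Blue Red Red Blue Blue Red Blue Blue Red Blue Blue Blue via {L|R} + simplicity:
edge 1 of 14 (Red): { none | 0 } so -1
edge 2 of 14 (Red): { none | -1 0 } so -2
edge 3 of 14 (Blue): { -2 | -1 0 } so -3/2
edge 4 of 14 (Red): { -2 | -3/2 -1 0 } so -7/4
edge 5 of 14 (Red): { -2 | -7/4 -3/2 -1 0 } so -15/8
edge 6 of 14 (Blue): { -2 -15/8 | -7/4 -3/2 -1 0 } so -29/16
edge 7 of 14 (Blue): { -2 -15/8 -29/16 | -7/4 -3/2 -1 0 } so -57/32
edge 8 of 14 (Red): { -2 -15/8 -29/16 | -57/32 -7/4 -3/2 -1 0 } so -115/64
edge 9 of 14 (Blue): { -2 -15/8 -29/16 -115/64 | -57/32 -7/4 -3/2 -1 0 } so -229/128
edge 10 of 14 (Blue): { -2 -15/8 -29/16 -115/64 -229/128 | -57/32 -7/4 -3/2 -1 0 } so -457/256
edge 11 of 14 (Red): { -2 -15/8 -29/16 -115/64 -229/128 | -457/256 -57/32 -7/4 -3/2 -1 0 } so -915/512
edge 12 of 14 (Blue): { -2 -15/8 -29/16 -115/64 -229/128 -915/512 | -457/256 -57/32 -7/4 -3/2 -1 0 } so -1829/1024
edge 13 of 14 (Blue): { -2 -15/8 -29/16 -115/64 -229/128 -915/512 -1829/1024 | -457/256 -57/32 -7/4 -3/2 -1 0 } so -3657/2048
edge 14 of 14 (Blue): { -2 -15/8 -29/16 -115/64 -229/128 -915/512 -1829/1024 -3657/2048 | -457/256 -57/32 -7/4 -3/2 -1 0 } so -7313/4096

-7313/4096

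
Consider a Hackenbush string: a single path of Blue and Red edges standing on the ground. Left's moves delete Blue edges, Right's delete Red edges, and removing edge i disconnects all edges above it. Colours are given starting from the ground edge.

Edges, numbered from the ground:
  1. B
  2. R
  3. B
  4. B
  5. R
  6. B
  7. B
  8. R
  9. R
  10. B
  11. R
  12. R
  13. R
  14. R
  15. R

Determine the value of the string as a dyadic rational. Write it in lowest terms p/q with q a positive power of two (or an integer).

Prefix values for B R B B R B B R R B R R R R R via {L|R} + simplicity:
1 of 15 · B · max L 0 · min R +∞ ⇒ 1
2 of 15 · BR · max L 0 · min R 1 ⇒ 1/2
3 of 15 · BRB · max L 1/2 · min R 1 ⇒ 3/4
4 of 15 · BRBB · max L 3/4 · min R 1 ⇒ 7/8
5 of 15 · BRBBR · max L 3/4 · min R 7/8 ⇒ 13/16
6 of 15 · BRBBRB · max L 13/16 · min R 7/8 ⇒ 27/32
7 of 15 · BRBBRBB · max L 27/32 · min R 7/8 ⇒ 55/64
8 of 15 · BRBBRBBR · max L 27/32 · min R 55/64 ⇒ 109/128
9 of 15 · BRBBRBBRR · max L 27/32 · min R 109/128 ⇒ 217/256
10 of 15 · BRBBRBBRRB · max L 217/256 · min R 109/128 ⇒ 435/512
11 of 15 · BRBBRBBRRBR · max L 217/256 · min R 435/512 ⇒ 869/1024
12 of 15 · BRBBRBBRRBRR · max L 217/256 · min R 869/1024 ⇒ 1737/2048
13 of 15 · BRBBRBBRRBRRR · max L 217/256 · min R 1737/2048 ⇒ 3473/4096
14 of 15 · BRBBRBBRRBRRRR · max L 217/256 · min R 3473/4096 ⇒ 6945/8192
15 of 15 · BRBBRBBRRBRRRRR · max L 217/256 · min R 6945/8192 ⇒ 13889/16384

13889/16384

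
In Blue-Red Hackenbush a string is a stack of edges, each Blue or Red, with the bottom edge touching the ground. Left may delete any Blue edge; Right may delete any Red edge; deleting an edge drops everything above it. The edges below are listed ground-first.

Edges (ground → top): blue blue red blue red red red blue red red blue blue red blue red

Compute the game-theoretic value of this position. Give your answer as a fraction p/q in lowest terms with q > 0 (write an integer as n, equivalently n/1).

12597/8192

Build value(s[:k]) for k = 1..15, string s = blue blue red blue red red red blue red red blue blue red blue red.
edge 1 of 15 (blue): { 0 | ∅ } → 1
edge 2 of 15 (blue): { 0, 1 | ∅ } → 2
edge 3 of 15 (red): { 0, 1 | 2 } → 3/2
edge 4 of 15 (blue): { 0, 1, 3/2 | 2 } → 7/4
edge 5 of 15 (red): { 0, 1, 3/2 | 7/4, 2 } → 13/8
edge 6 of 15 (red): { 0, 1, 3/2 | 13/8, 7/4, 2 } → 25/16
edge 7 of 15 (red): { 0, 1, 3/2 | 25/16, 13/8, 7/4, 2 } → 49/32
edge 8 of 15 (blue): { 0, 1, 3/2, 49/32 | 25/16, 13/8, 7/4, 2 } → 99/64
edge 9 of 15 (red): { 0, 1, 3/2, 49/32 | 99/64, 25/16, 13/8, 7/4, 2 } → 197/128
edge 10 of 15 (red): { 0, 1, 3/2, 49/32 | 197/128, 99/64, 25/16, 13/8, 7/4, 2 } → 393/256
edge 11 of 15 (blue): { 0, 1, 3/2, 49/32, 393/256 | 197/128, 99/64, 25/16, 13/8, 7/4, 2 } → 787/512
edge 12 of 15 (blue): { 0, 1, 3/2, 49/32, 393/256, 787/512 | 197/128, 99/64, 25/16, 13/8, 7/4, 2 } → 1575/1024
edge 13 of 15 (red): { 0, 1, 3/2, 49/32, 393/256, 787/512 | 1575/1024, 197/128, 99/64, 25/16, 13/8, 7/4, 2 } → 3149/2048
edge 14 of 15 (blue): { 0, 1, 3/2, 49/32, 393/256, 787/512, 3149/2048 | 1575/1024, 197/128, 99/64, 25/16, 13/8, 7/4, 2 } → 6299/4096
edge 15 of 15 (red): { 0, 1, 3/2, 49/32, 393/256, 787/512, 3149/2048 | 6299/4096, 1575/1024, 197/128, 99/64, 25/16, 13/8, 7/4, 2 } → 12597/8192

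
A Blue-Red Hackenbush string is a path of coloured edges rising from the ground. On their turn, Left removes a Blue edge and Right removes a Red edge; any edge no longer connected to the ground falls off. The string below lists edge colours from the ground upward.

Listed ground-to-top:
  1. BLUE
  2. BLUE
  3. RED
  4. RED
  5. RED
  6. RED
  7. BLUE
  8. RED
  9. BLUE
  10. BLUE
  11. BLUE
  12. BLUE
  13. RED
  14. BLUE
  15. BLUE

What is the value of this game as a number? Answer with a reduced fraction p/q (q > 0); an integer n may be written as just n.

edge 1 of 15 (BLUE): { 0 | · } → 1
edge 2 of 15 (BLUE): { 0,1 | · } → 2
edge 3 of 15 (RED): { 0,1 | 2 } → 3/2
edge 4 of 15 (RED): { 0,1 | 3/2,2 } → 5/4
edge 5 of 15 (RED): { 0,1 | 5/4,3/2,2 } → 9/8
edge 6 of 15 (RED): { 0,1 | 9/8,5/4,3/2,2 } → 17/16
edge 7 of 15 (BLUE): { 0,1,17/16 | 9/8,5/4,3/2,2 } → 35/32
edge 8 of 15 (RED): { 0,1,17/16 | 35/32,9/8,5/4,3/2,2 } → 69/64
edge 9 of 15 (BLUE): { 0,1,17/16,69/64 | 35/32,9/8,5/4,3/2,2 } → 139/128
edge 10 of 15 (BLUE): { 0,1,17/16,69/64,139/128 | 35/32,9/8,5/4,3/2,2 } → 279/256
edge 11 of 15 (BLUE): { 0,1,17/16,69/64,139/128,279/256 | 35/32,9/8,5/4,3/2,2 } → 559/512
edge 12 of 15 (BLUE): { 0,1,17/16,69/64,139/128,279/256,559/512 | 35/32,9/8,5/4,3/2,2 } → 1119/1024
edge 13 of 15 (RED): { 0,1,17/16,69/64,139/128,279/256,559/512 | 1119/1024,35/32,9/8,5/4,3/2,2 } → 2237/2048
edge 14 of 15 (BLUE): { 0,1,17/16,69/64,139/128,279/256,559/512,2237/2048 | 1119/1024,35/32,9/8,5/4,3/2,2 } → 4475/4096
edge 15 of 15 (BLUE): { 0,1,17/16,69/64,139/128,279/256,559/512,2237/2048,4475/4096 | 1119/1024,35/32,9/8,5/4,3/2,2 } → 8951/8192

8951/8192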